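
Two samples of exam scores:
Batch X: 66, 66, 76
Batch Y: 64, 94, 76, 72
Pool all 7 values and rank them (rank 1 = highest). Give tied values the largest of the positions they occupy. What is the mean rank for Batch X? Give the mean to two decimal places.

Sorted (descending): 94, 76, 76, 72, 66, 66, 64
The 2 values of 76 occupy positions 2–3 → each gets rank 3.
The 2 values of 66 occupy positions 5–6 → each gets rank 6.
Batch X values → pooled ranks: 66→6, 66→6, 76→3
Mean rank = (6 + 6 + 3) / 3 = 5.00

5.00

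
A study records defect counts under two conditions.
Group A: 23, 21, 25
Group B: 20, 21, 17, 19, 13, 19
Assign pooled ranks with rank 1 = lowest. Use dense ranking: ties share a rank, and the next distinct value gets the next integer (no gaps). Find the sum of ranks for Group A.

18

Sorted (ascending): 13, 17, 19, 19, 20, 21, 21, 23, 25
The 2 values of 19 share dense rank 3.
The 2 values of 21 share dense rank 5.
Remaining distinct values take the next consecutive integers.
Group A values → pooled ranks: 23→6, 21→5, 25→7
Rank sum = 6 + 5 + 7 = 18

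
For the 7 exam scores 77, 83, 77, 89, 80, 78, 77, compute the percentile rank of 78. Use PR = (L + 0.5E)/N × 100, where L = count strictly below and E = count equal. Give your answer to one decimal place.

N = 7.
Strictly below 78: 3. Equal to 78: 1.
PR = (3 + 0.5·1)/7 × 100 = 50.0

50.0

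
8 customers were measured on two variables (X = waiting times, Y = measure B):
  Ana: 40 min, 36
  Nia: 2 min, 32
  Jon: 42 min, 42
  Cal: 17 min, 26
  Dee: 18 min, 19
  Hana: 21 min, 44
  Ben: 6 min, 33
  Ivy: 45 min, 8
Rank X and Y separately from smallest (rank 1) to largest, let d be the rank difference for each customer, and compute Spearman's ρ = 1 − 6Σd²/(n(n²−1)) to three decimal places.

Ranks of variable 1: 6, 1, 7, 3, 4, 5, 2, 8
Ranks of variable 2: 6, 4, 7, 3, 2, 8, 5, 1
d = r₁ − r₂: 0, -3, 0, 0, 2, -3, -3, 7
d²: 0, 9, 0, 0, 4, 9, 9, 49; Σd² = 80
ρ = 1 − 6·80/(8·63) = 1 − 480/504 = 0.048

0.048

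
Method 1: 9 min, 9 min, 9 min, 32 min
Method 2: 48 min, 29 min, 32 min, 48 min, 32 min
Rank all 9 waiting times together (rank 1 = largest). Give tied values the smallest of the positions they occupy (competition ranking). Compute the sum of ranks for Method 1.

24

Sorted (descending): 48, 48, 32, 32, 32, 29, 9, 9, 9
The 2 values of 48 occupy positions 1–2 → each gets rank 1.
The 3 values of 32 occupy positions 3–5 → each gets rank 3.
The 3 values of 9 occupy positions 7–9 → each gets rank 7.
Method 1 values → pooled ranks: 9→7, 9→7, 9→7, 32→3
Rank sum = 7 + 7 + 7 + 3 = 24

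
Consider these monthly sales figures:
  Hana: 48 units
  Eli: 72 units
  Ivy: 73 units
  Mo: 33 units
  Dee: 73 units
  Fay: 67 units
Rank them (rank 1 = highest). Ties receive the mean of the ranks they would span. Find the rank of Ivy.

1.5

Sorted (descending): 73, 73, 72, 67, 48, 33
The 2 values of 73 occupy positions 1–2 → average rank (1+2)/2 = 1.5.
Ivy has value 73 units → rank 1.5.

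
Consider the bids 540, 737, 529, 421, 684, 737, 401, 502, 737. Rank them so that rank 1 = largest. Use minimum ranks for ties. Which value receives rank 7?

Sorted (descending): 737, 737, 737, 684, 540, 529, 502, 421, 401
The 3 values of 737 occupy positions 1–3 → each gets rank 1.
Rank 7 → value 502.

502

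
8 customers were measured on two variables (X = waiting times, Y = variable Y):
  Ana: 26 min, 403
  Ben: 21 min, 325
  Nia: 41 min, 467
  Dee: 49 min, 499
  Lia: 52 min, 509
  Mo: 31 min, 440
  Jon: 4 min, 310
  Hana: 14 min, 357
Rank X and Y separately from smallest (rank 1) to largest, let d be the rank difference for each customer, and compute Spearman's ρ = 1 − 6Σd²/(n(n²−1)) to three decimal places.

0.976

Ranks of variable 1: 4, 3, 6, 7, 8, 5, 1, 2
Ranks of variable 2: 4, 2, 6, 7, 8, 5, 1, 3
d = r₁ − r₂: 0, 1, 0, 0, 0, 0, 0, -1
d²: 0, 1, 0, 0, 0, 0, 0, 1; Σd² = 2
ρ = 1 − 6·2/(8·63) = 1 − 12/504 = 0.976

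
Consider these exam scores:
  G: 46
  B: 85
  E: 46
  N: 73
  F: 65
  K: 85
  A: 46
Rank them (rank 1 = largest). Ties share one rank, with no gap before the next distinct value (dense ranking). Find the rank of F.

Sorted (descending): 85, 85, 73, 65, 46, 46, 46
The 2 values of 85 share dense rank 1.
The 3 values of 46 share dense rank 4.
Remaining distinct values take the next consecutive integers.
F has value 65 → rank 3.

3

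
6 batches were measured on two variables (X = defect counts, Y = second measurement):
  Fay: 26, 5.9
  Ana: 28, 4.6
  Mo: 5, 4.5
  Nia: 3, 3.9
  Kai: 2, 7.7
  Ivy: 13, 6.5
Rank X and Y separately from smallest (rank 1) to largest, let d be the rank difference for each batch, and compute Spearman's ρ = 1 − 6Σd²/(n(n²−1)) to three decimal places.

Ranks of variable 1: 5, 6, 3, 2, 1, 4
Ranks of variable 2: 4, 3, 2, 1, 6, 5
d = r₁ − r₂: 1, 3, 1, 1, -5, -1
d²: 1, 9, 1, 1, 25, 1; Σd² = 38
ρ = 1 − 6·38/(6·35) = 1 − 228/210 = -0.086

-0.086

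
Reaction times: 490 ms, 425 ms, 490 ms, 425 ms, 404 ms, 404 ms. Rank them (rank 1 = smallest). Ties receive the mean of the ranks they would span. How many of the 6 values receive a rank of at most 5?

4

Sorted (ascending): 404, 404, 425, 425, 490, 490
The 2 values of 404 occupy positions 1–2 → average rank (1+2)/2 = 1.5.
The 2 values of 425 occupy positions 3–4 → average rank (3+4)/2 = 3.5.
The 2 values of 490 occupy positions 5–6 → average rank (5+6)/2 = 5.5.
Ranks ≤ 5: {1.5, 1.5, 3.5, 3.5} → 4 values.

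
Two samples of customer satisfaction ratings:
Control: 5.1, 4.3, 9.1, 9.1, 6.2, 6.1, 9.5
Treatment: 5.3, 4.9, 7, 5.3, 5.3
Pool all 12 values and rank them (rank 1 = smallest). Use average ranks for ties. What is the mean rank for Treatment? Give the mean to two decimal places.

5.20

Sorted (ascending): 4.3, 4.9, 5.1, 5.3, 5.3, 5.3, 6.1, 6.2, 7, 9.1, 9.1, 9.5
The 3 values of 5.3 occupy positions 4–6 → average rank 5.
The 2 values of 9.1 occupy positions 10–11 → average rank (10+11)/2 = 10.5.
Treatment values → pooled ranks: 5.3→5, 4.9→2, 7→9, 5.3→5, 5.3→5
Mean rank = (5 + 2 + 9 + 5 + 5) / 5 = 5.20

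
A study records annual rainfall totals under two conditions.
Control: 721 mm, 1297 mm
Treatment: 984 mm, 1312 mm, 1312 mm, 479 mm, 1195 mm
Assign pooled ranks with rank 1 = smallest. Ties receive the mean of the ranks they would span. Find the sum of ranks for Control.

7

Sorted (ascending): 479, 721, 984, 1195, 1297, 1312, 1312
The 2 values of 1312 occupy positions 6–7 → average rank (6+7)/2 = 6.5.
Control values → pooled ranks: 721→2, 1297→5
Rank sum = 2 + 5 = 7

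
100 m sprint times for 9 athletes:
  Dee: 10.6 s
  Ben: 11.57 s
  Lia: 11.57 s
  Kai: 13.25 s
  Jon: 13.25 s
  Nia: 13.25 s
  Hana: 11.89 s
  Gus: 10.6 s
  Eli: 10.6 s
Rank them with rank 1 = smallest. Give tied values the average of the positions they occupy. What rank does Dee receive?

2

Sorted (ascending): 10.6, 10.6, 10.6, 11.57, 11.57, 11.89, 13.25, 13.25, 13.25
The 3 values of 10.6 occupy positions 1–3 → average rank 2.
The 2 values of 11.57 occupy positions 4–5 → average rank (4+5)/2 = 4.5.
The 3 values of 13.25 occupy positions 7–9 → average rank 8.
Dee has value 10.6 s → rank 2.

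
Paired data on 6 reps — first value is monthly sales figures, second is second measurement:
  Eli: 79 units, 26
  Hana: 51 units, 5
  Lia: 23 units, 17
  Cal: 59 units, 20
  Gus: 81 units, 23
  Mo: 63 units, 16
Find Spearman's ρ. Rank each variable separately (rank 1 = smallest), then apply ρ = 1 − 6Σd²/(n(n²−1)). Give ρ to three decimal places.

0.657

Ranks of variable 1: 5, 2, 1, 3, 6, 4
Ranks of variable 2: 6, 1, 3, 4, 5, 2
d = r₁ − r₂: -1, 1, -2, -1, 1, 2
d²: 1, 1, 4, 1, 1, 4; Σd² = 12
ρ = 1 − 6·12/(6·35) = 1 − 72/210 = 0.657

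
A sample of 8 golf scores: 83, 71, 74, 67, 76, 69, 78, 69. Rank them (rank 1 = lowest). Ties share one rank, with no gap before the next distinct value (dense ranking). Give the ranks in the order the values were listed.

Sorted (ascending): 67, 69, 69, 71, 74, 76, 78, 83
The 2 values of 69 share dense rank 2.
Remaining distinct values take the next consecutive integers.

7, 3, 4, 1, 5, 2, 6, 2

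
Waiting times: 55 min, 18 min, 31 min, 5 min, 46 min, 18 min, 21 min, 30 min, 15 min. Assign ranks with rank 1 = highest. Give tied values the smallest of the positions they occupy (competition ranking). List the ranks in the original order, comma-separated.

Sorted (descending): 55, 46, 31, 30, 21, 18, 18, 15, 5
The 2 values of 18 occupy positions 6–7 → each gets rank 6.

1, 6, 3, 9, 2, 6, 5, 4, 8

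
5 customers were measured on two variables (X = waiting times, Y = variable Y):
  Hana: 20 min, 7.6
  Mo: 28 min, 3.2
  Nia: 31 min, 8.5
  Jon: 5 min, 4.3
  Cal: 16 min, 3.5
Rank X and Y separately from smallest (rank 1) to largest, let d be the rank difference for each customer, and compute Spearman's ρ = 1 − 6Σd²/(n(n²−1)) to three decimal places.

Ranks of variable 1: 3, 4, 5, 1, 2
Ranks of variable 2: 4, 1, 5, 3, 2
d = r₁ − r₂: -1, 3, 0, -2, 0
d²: 1, 9, 0, 4, 0; Σd² = 14
ρ = 1 − 6·14/(5·24) = 1 − 84/120 = 0.300

0.300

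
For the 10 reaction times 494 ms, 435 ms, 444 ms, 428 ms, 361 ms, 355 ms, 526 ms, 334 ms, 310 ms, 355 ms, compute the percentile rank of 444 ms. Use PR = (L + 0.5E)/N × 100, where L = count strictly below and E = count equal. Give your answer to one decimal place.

N = 10.
Strictly below 444: 7. Equal to 444: 1.
PR = (7 + 0.5·1)/10 × 100 = 75.0

75.0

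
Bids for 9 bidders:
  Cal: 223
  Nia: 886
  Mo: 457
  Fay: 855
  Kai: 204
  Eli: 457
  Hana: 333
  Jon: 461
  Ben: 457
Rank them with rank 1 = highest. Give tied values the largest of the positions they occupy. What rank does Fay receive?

2

Sorted (descending): 886, 855, 461, 457, 457, 457, 333, 223, 204
The 3 values of 457 occupy positions 4–6 → each gets rank 6.
Fay has value 855 → rank 2.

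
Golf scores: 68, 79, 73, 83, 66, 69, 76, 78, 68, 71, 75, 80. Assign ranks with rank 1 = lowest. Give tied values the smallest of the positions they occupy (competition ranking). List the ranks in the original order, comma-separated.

Sorted (ascending): 66, 68, 68, 69, 71, 73, 75, 76, 78, 79, 80, 83
The 2 values of 68 occupy positions 2–3 → each gets rank 2.

2, 10, 6, 12, 1, 4, 8, 9, 2, 5, 7, 11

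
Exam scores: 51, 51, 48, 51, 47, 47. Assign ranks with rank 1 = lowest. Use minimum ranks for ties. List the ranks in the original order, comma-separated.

4, 4, 3, 4, 1, 1

Sorted (ascending): 47, 47, 48, 51, 51, 51
The 2 values of 47 occupy positions 1–2 → each gets rank 1.
The 3 values of 51 occupy positions 4–6 → each gets rank 4.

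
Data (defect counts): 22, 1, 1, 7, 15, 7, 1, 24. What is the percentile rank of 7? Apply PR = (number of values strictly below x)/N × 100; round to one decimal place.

N = 8.
Strictly below 7: 3. Equal to 7: 2.
PR = 3/8 × 100 = 37.5

37.5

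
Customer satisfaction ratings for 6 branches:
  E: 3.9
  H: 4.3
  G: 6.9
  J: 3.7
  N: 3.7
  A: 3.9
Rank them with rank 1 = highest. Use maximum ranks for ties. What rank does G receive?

1

Sorted (descending): 6.9, 4.3, 3.9, 3.9, 3.7, 3.7
The 2 values of 3.9 occupy positions 3–4 → each gets rank 4.
The 2 values of 3.7 occupy positions 5–6 → each gets rank 6.
G has value 6.9 → rank 1.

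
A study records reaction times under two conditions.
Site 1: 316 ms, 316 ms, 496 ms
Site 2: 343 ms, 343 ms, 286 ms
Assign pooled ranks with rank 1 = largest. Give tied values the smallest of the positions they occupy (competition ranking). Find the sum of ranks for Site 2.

10

Sorted (descending): 496, 343, 343, 316, 316, 286
The 2 values of 343 occupy positions 2–3 → each gets rank 2.
The 2 values of 316 occupy positions 4–5 → each gets rank 4.
Site 2 values → pooled ranks: 343→2, 343→2, 286→6
Rank sum = 2 + 2 + 6 = 10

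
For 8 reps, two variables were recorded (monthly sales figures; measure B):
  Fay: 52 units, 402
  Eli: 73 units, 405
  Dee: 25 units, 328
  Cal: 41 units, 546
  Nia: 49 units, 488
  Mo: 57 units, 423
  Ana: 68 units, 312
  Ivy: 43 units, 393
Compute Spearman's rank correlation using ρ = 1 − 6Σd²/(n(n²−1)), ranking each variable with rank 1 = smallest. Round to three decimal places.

Ranks of variable 1: 5, 8, 1, 2, 4, 6, 7, 3
Ranks of variable 2: 4, 5, 2, 8, 7, 6, 1, 3
d = r₁ − r₂: 1, 3, -1, -6, -3, 0, 6, 0
d²: 1, 9, 1, 36, 9, 0, 36, 0; Σd² = 92
ρ = 1 − 6·92/(8·63) = 1 − 552/504 = -0.095

-0.095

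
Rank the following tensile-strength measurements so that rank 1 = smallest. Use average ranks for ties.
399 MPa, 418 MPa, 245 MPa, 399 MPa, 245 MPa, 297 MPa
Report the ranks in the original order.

Sorted (ascending): 245, 245, 297, 399, 399, 418
The 2 values of 245 occupy positions 1–2 → average rank (1+2)/2 = 1.5.
The 2 values of 399 occupy positions 4–5 → average rank (4+5)/2 = 4.5.

4.5, 6, 1.5, 4.5, 1.5, 3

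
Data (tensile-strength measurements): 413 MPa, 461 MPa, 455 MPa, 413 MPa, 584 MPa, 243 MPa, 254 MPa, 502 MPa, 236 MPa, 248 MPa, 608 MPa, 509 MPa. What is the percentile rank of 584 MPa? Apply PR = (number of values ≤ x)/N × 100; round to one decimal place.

91.7

N = 12.
Strictly below 584: 10. Equal to 584: 1.
PR = 11/12 × 100 = 91.7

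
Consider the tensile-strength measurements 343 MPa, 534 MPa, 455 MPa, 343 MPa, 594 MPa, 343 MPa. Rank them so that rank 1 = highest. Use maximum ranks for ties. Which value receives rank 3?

Sorted (descending): 594, 534, 455, 343, 343, 343
The 3 values of 343 occupy positions 4–6 → each gets rank 6.
Rank 3 → value 455.

455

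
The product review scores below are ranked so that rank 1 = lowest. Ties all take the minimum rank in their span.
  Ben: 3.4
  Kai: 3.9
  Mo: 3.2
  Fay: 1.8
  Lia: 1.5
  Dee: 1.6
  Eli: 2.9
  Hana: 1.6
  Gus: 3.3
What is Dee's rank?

2

Sorted (ascending): 1.5, 1.6, 1.6, 1.8, 2.9, 3.2, 3.3, 3.4, 3.9
The 2 values of 1.6 occupy positions 2–3 → each gets rank 2.
Dee has value 1.6 → rank 2.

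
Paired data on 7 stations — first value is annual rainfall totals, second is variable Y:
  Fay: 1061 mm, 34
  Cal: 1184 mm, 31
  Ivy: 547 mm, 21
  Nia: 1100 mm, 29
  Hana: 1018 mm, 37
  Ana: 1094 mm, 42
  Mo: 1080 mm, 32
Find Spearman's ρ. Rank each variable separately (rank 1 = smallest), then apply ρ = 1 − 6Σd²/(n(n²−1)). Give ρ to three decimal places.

0.000

Ranks of variable 1: 3, 7, 1, 6, 2, 5, 4
Ranks of variable 2: 5, 3, 1, 2, 6, 7, 4
d = r₁ − r₂: -2, 4, 0, 4, -4, -2, 0
d²: 4, 16, 0, 16, 16, 4, 0; Σd² = 56
ρ = 1 − 6·56/(7·48) = 1 − 336/336 = 0.000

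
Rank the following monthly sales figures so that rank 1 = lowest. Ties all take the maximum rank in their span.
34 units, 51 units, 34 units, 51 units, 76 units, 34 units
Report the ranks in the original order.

3, 5, 3, 5, 6, 3

Sorted (ascending): 34, 34, 34, 51, 51, 76
The 3 values of 34 occupy positions 1–3 → each gets rank 3.
The 2 values of 51 occupy positions 4–5 → each gets rank 5.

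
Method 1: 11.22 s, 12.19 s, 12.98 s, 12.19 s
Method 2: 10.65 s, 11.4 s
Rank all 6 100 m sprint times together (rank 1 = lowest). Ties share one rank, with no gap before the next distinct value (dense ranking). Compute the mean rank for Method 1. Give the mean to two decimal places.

3.75

Sorted (ascending): 10.65, 11.22, 11.4, 12.19, 12.19, 12.98
The 2 values of 12.19 share dense rank 4.
Remaining distinct values take the next consecutive integers.
Method 1 values → pooled ranks: 11.22→2, 12.19→4, 12.98→5, 12.19→4
Mean rank = (2 + 4 + 5 + 4) / 4 = 3.75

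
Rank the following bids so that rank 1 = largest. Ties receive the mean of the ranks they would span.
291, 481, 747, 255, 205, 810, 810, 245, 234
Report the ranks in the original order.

5, 4, 3, 6, 9, 1.5, 1.5, 7, 8

Sorted (descending): 810, 810, 747, 481, 291, 255, 245, 234, 205
The 2 values of 810 occupy positions 1–2 → average rank (1+2)/2 = 1.5.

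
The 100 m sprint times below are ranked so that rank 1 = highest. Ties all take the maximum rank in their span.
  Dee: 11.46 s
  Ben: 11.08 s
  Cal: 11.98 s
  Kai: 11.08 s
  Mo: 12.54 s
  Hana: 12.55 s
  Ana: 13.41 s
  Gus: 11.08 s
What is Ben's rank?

8

Sorted (descending): 13.41, 12.55, 12.54, 11.98, 11.46, 11.08, 11.08, 11.08
The 3 values of 11.08 occupy positions 6–8 → each gets rank 8.
Ben has value 11.08 s → rank 8.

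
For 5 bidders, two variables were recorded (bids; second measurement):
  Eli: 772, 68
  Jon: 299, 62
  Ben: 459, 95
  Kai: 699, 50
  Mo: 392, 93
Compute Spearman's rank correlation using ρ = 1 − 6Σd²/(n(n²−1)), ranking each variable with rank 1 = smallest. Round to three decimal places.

-0.100

Ranks of variable 1: 5, 1, 3, 4, 2
Ranks of variable 2: 3, 2, 5, 1, 4
d = r₁ − r₂: 2, -1, -2, 3, -2
d²: 4, 1, 4, 9, 4; Σd² = 22
ρ = 1 − 6·22/(5·24) = 1 − 132/120 = -0.100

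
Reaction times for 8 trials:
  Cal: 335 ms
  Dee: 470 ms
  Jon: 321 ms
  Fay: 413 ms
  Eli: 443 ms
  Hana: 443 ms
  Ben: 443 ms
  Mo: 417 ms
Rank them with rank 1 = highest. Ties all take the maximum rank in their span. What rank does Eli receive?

Sorted (descending): 470, 443, 443, 443, 417, 413, 335, 321
The 3 values of 443 occupy positions 2–4 → each gets rank 4.
Eli has value 443 ms → rank 4.

4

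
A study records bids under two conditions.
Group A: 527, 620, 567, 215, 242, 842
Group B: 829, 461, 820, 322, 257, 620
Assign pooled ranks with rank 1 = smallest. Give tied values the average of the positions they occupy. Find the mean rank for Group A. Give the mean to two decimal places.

Sorted (ascending): 215, 242, 257, 322, 461, 527, 567, 620, 620, 820, 829, 842
The 2 values of 620 occupy positions 8–9 → average rank (8+9)/2 = 8.5.
Group A values → pooled ranks: 527→6, 620→8.5, 567→7, 215→1, 242→2, 842→12
Mean rank = (6 + 8.5 + 7 + 1 + 2 + 12) / 6 = 6.08

6.08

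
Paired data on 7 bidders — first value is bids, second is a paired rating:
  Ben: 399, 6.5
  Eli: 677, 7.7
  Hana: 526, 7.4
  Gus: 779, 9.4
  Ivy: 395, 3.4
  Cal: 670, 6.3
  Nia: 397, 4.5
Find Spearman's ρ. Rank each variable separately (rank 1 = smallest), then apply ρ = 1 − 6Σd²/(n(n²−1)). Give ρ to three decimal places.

Ranks of variable 1: 3, 6, 4, 7, 1, 5, 2
Ranks of variable 2: 4, 6, 5, 7, 1, 3, 2
d = r₁ − r₂: -1, 0, -1, 0, 0, 2, 0
d²: 1, 0, 1, 0, 0, 4, 0; Σd² = 6
ρ = 1 − 6·6/(7·48) = 1 − 36/336 = 0.893

0.893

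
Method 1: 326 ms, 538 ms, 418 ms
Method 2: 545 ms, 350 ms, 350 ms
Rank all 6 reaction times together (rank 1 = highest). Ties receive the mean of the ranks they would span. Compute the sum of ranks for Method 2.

10

Sorted (descending): 545, 538, 418, 350, 350, 326
The 2 values of 350 occupy positions 4–5 → average rank (4+5)/2 = 4.5.
Method 2 values → pooled ranks: 545→1, 350→4.5, 350→4.5
Rank sum = 1 + 4.5 + 4.5 = 10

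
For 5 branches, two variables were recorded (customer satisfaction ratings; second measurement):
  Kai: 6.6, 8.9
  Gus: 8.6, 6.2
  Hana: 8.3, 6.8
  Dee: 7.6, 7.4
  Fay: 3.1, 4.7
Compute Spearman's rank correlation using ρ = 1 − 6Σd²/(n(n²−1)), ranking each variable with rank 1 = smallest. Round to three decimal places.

0.000

Ranks of variable 1: 2, 5, 4, 3, 1
Ranks of variable 2: 5, 2, 3, 4, 1
d = r₁ − r₂: -3, 3, 1, -1, 0
d²: 9, 9, 1, 1, 0; Σd² = 20
ρ = 1 − 6·20/(5·24) = 1 − 120/120 = 0.000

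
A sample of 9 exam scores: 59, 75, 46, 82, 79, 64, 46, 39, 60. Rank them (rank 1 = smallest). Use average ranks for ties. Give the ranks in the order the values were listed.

Sorted (ascending): 39, 46, 46, 59, 60, 64, 75, 79, 82
The 2 values of 46 occupy positions 2–3 → average rank (2+3)/2 = 2.5.

4, 7, 2.5, 9, 8, 6, 2.5, 1, 5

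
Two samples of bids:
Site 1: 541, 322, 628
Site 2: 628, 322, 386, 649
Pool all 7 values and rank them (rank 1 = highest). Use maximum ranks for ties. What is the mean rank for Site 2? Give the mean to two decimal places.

Sorted (descending): 649, 628, 628, 541, 386, 322, 322
The 2 values of 628 occupy positions 2–3 → each gets rank 3.
The 2 values of 322 occupy positions 6–7 → each gets rank 7.
Site 2 values → pooled ranks: 628→3, 322→7, 386→5, 649→1
Mean rank = (3 + 7 + 5 + 1) / 4 = 4.00

4.00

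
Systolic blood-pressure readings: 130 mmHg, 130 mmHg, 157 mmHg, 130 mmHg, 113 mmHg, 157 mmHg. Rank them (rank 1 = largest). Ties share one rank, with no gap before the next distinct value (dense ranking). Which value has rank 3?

113

Sorted (descending): 157, 157, 130, 130, 130, 113
The 2 values of 157 share dense rank 1.
The 3 values of 130 share dense rank 2.
Remaining distinct values take the next consecutive integers.
Rank 3 → value 113.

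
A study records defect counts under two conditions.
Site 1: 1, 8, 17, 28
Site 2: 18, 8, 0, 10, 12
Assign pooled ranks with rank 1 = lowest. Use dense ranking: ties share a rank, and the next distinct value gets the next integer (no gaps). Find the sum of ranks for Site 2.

Sorted (ascending): 0, 1, 8, 8, 10, 12, 17, 18, 28
The 2 values of 8 share dense rank 3.
Remaining distinct values take the next consecutive integers.
Site 2 values → pooled ranks: 18→7, 8→3, 0→1, 10→4, 12→5
Rank sum = 7 + 3 + 1 + 4 + 5 = 20

20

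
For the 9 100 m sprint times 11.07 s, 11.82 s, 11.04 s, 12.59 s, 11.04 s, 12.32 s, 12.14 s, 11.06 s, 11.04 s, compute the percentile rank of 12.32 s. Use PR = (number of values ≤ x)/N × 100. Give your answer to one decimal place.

N = 9.
Strictly below 12.32: 7. Equal to 12.32: 1.
PR = 8/9 × 100 = 88.9

88.9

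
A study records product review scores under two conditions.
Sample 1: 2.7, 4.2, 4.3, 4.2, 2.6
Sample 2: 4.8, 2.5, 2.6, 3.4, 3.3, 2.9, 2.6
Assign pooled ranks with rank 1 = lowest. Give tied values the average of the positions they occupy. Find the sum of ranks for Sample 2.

Sorted (ascending): 2.5, 2.6, 2.6, 2.6, 2.7, 2.9, 3.3, 3.4, 4.2, 4.2, 4.3, 4.8
The 3 values of 2.6 occupy positions 2–4 → average rank 3.
The 2 values of 4.2 occupy positions 9–10 → average rank (9+10)/2 = 9.5.
Sample 2 values → pooled ranks: 4.8→12, 2.5→1, 2.6→3, 3.4→8, 3.3→7, 2.9→6, 2.6→3
Rank sum = 12 + 1 + 3 + 8 + 7 + 6 + 3 = 40

40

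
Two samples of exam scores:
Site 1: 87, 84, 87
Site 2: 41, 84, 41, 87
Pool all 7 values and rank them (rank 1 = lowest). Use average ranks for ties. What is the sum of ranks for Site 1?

15.5

Sorted (ascending): 41, 41, 84, 84, 87, 87, 87
The 2 values of 41 occupy positions 1–2 → average rank (1+2)/2 = 1.5.
The 2 values of 84 occupy positions 3–4 → average rank (3+4)/2 = 3.5.
The 3 values of 87 occupy positions 5–7 → average rank 6.
Site 1 values → pooled ranks: 87→6, 84→3.5, 87→6
Rank sum = 6 + 3.5 + 6 = 15.5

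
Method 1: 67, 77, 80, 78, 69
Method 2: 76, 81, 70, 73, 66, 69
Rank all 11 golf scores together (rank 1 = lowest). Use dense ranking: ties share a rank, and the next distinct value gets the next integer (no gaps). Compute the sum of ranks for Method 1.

Sorted (ascending): 66, 67, 69, 69, 70, 73, 76, 77, 78, 80, 81
The 2 values of 69 share dense rank 3.
Remaining distinct values take the next consecutive integers.
Method 1 values → pooled ranks: 67→2, 77→7, 80→9, 78→8, 69→3
Rank sum = 2 + 7 + 9 + 8 + 3 = 29

29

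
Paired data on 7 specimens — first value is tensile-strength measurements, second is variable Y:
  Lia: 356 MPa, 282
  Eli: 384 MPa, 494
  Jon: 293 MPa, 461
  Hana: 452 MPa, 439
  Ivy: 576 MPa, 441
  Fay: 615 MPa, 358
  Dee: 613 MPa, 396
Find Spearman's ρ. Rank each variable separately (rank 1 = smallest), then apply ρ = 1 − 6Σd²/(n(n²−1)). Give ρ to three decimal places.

-0.357

Ranks of variable 1: 2, 3, 1, 4, 5, 7, 6
Ranks of variable 2: 1, 7, 6, 4, 5, 2, 3
d = r₁ − r₂: 1, -4, -5, 0, 0, 5, 3
d²: 1, 16, 25, 0, 0, 25, 9; Σd² = 76
ρ = 1 − 6·76/(7·48) = 1 − 456/336 = -0.357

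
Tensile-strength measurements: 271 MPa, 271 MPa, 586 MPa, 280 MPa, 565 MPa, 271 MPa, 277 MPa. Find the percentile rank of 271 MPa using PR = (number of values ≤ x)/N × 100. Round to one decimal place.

N = 7.
Strictly below 271: 0. Equal to 271: 3.
PR = 3/7 × 100 = 42.9

42.9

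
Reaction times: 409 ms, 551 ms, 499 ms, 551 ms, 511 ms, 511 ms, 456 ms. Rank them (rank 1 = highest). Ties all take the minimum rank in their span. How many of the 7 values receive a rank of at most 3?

4

Sorted (descending): 551, 551, 511, 511, 499, 456, 409
The 2 values of 551 occupy positions 1–2 → each gets rank 1.
The 2 values of 511 occupy positions 3–4 → each gets rank 3.
Ranks ≤ 3: {1, 1, 3, 3} → 4 values.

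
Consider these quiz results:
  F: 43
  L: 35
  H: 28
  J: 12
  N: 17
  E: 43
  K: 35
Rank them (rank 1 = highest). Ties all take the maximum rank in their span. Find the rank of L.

Sorted (descending): 43, 43, 35, 35, 28, 17, 12
The 2 values of 43 occupy positions 1–2 → each gets rank 2.
The 2 values of 35 occupy positions 3–4 → each gets rank 4.
L has value 35 → rank 4.

4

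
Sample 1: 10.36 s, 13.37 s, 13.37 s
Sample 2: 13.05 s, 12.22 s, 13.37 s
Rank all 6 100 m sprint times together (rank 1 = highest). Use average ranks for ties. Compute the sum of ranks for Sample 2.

11

Sorted (descending): 13.37, 13.37, 13.37, 13.05, 12.22, 10.36
The 3 values of 13.37 occupy positions 1–3 → average rank 2.
Sample 2 values → pooled ranks: 13.05→4, 12.22→5, 13.37→2
Rank sum = 4 + 5 + 2 = 11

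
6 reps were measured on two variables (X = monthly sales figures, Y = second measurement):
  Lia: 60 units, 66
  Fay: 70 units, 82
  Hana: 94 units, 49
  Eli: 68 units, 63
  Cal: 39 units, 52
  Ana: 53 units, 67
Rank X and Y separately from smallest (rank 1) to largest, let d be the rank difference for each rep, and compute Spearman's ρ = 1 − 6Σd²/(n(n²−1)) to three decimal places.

-0.086

Ranks of variable 1: 3, 5, 6, 4, 1, 2
Ranks of variable 2: 4, 6, 1, 3, 2, 5
d = r₁ − r₂: -1, -1, 5, 1, -1, -3
d²: 1, 1, 25, 1, 1, 9; Σd² = 38
ρ = 1 − 6·38/(6·35) = 1 − 228/210 = -0.086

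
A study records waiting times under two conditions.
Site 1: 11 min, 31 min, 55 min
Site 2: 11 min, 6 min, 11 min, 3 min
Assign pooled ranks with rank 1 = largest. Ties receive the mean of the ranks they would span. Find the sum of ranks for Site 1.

Sorted (descending): 55, 31, 11, 11, 11, 6, 3
The 3 values of 11 occupy positions 3–5 → average rank 4.
Site 1 values → pooled ranks: 11→4, 31→2, 55→1
Rank sum = 4 + 2 + 1 = 7

7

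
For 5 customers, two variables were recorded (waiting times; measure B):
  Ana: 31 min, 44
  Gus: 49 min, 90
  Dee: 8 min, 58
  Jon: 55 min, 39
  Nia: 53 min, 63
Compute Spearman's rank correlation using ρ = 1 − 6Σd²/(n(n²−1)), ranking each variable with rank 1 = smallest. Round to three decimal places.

Ranks of variable 1: 2, 3, 1, 5, 4
Ranks of variable 2: 2, 5, 3, 1, 4
d = r₁ − r₂: 0, -2, -2, 4, 0
d²: 0, 4, 4, 16, 0; Σd² = 24
ρ = 1 − 6·24/(5·24) = 1 − 144/120 = -0.200

-0.200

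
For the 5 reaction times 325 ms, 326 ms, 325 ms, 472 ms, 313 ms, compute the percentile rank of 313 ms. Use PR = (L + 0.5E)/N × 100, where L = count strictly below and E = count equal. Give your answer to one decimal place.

N = 5.
Strictly below 313: 0. Equal to 313: 1.
PR = (0 + 0.5·1)/5 × 100 = 10.0

10.0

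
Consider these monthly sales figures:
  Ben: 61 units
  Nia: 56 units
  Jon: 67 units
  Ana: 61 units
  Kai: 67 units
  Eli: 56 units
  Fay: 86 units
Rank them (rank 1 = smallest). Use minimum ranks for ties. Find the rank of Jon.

5

Sorted (ascending): 56, 56, 61, 61, 67, 67, 86
The 2 values of 56 occupy positions 1–2 → each gets rank 1.
The 2 values of 61 occupy positions 3–4 → each gets rank 3.
The 2 values of 67 occupy positions 5–6 → each gets rank 5.
Jon has value 67 units → rank 5.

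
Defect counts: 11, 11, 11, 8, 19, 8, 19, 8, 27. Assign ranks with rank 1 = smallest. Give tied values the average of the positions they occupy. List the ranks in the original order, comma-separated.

5, 5, 5, 2, 7.5, 2, 7.5, 2, 9

Sorted (ascending): 8, 8, 8, 11, 11, 11, 19, 19, 27
The 3 values of 8 occupy positions 1–3 → average rank 2.
The 3 values of 11 occupy positions 4–6 → average rank 5.
The 2 values of 19 occupy positions 7–8 → average rank (7+8)/2 = 7.5.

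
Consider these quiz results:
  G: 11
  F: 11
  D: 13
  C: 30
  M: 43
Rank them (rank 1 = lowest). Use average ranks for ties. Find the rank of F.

Sorted (ascending): 11, 11, 13, 30, 43
The 2 values of 11 occupy positions 1–2 → average rank (1+2)/2 = 1.5.
F has value 11 → rank 1.5.

1.5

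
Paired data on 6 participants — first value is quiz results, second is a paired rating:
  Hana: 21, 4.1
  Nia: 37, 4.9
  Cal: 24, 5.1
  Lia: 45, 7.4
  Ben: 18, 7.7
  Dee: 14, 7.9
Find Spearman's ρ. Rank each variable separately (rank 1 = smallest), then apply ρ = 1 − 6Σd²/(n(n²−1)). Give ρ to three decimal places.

-0.486

Ranks of variable 1: 3, 5, 4, 6, 2, 1
Ranks of variable 2: 1, 2, 3, 4, 5, 6
d = r₁ − r₂: 2, 3, 1, 2, -3, -5
d²: 4, 9, 1, 4, 9, 25; Σd² = 52
ρ = 1 − 6·52/(6·35) = 1 − 312/210 = -0.486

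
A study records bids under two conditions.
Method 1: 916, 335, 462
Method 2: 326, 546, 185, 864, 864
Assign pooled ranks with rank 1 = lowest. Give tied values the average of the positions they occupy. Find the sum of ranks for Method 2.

21

Sorted (ascending): 185, 326, 335, 462, 546, 864, 864, 916
The 2 values of 864 occupy positions 6–7 → average rank (6+7)/2 = 6.5.
Method 2 values → pooled ranks: 326→2, 546→5, 185→1, 864→6.5, 864→6.5
Rank sum = 2 + 5 + 1 + 6.5 + 6.5 = 21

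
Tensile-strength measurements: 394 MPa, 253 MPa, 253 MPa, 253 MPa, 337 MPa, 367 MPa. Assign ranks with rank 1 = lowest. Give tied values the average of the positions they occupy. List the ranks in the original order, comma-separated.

6, 2, 2, 2, 4, 5

Sorted (ascending): 253, 253, 253, 337, 367, 394
The 3 values of 253 occupy positions 1–3 → average rank 2.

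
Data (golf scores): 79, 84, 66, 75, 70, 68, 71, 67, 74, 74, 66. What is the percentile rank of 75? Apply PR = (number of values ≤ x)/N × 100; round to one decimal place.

81.8

N = 11.
Strictly below 75: 8. Equal to 75: 1.
PR = 9/11 × 100 = 81.8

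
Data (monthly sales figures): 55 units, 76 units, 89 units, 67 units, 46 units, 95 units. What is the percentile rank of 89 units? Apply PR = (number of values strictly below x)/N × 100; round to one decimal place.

N = 6.
Strictly below 89: 4. Equal to 89: 1.
PR = 4/6 × 100 = 66.7

66.7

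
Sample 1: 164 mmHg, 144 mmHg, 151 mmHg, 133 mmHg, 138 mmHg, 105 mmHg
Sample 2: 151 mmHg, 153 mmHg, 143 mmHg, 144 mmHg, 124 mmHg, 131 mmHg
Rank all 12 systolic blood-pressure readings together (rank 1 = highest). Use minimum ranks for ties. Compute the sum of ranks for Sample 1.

38

Sorted (descending): 164, 153, 151, 151, 144, 144, 143, 138, 133, 131, 124, 105
The 2 values of 151 occupy positions 3–4 → each gets rank 3.
The 2 values of 144 occupy positions 5–6 → each gets rank 5.
Sample 1 values → pooled ranks: 164→1, 144→5, 151→3, 133→9, 138→8, 105→12
Rank sum = 1 + 5 + 3 + 9 + 8 + 12 = 38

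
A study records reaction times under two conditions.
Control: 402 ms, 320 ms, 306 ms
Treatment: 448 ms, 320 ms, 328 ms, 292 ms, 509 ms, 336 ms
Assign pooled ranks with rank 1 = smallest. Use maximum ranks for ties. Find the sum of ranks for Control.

Sorted (ascending): 292, 306, 320, 320, 328, 336, 402, 448, 509
The 2 values of 320 occupy positions 3–4 → each gets rank 4.
Control values → pooled ranks: 402→7, 320→4, 306→2
Rank sum = 7 + 4 + 2 = 13

13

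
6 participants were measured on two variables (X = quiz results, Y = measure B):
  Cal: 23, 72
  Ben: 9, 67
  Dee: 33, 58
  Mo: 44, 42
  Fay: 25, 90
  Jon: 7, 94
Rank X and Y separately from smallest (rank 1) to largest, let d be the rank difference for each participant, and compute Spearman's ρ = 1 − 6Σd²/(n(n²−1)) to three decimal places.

Ranks of variable 1: 3, 2, 5, 6, 4, 1
Ranks of variable 2: 4, 3, 2, 1, 5, 6
d = r₁ − r₂: -1, -1, 3, 5, -1, -5
d²: 1, 1, 9, 25, 1, 25; Σd² = 62
ρ = 1 − 6·62/(6·35) = 1 − 372/210 = -0.771

-0.771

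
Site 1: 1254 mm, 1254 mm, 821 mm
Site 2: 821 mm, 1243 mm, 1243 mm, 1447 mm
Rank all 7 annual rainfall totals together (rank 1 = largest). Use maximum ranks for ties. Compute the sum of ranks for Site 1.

Sorted (descending): 1447, 1254, 1254, 1243, 1243, 821, 821
The 2 values of 1254 occupy positions 2–3 → each gets rank 3.
The 2 values of 1243 occupy positions 4–5 → each gets rank 5.
The 2 values of 821 occupy positions 6–7 → each gets rank 7.
Site 1 values → pooled ranks: 1254→3, 1254→3, 821→7
Rank sum = 3 + 3 + 7 = 13

13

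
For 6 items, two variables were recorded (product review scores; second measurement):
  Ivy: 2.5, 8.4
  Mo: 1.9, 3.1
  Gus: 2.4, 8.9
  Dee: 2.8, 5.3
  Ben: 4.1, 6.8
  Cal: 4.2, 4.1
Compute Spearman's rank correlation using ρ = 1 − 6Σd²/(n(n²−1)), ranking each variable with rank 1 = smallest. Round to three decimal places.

-0.086

Ranks of variable 1: 3, 1, 2, 4, 5, 6
Ranks of variable 2: 5, 1, 6, 3, 4, 2
d = r₁ − r₂: -2, 0, -4, 1, 1, 4
d²: 4, 0, 16, 1, 1, 16; Σd² = 38
ρ = 1 − 6·38/(6·35) = 1 − 228/210 = -0.086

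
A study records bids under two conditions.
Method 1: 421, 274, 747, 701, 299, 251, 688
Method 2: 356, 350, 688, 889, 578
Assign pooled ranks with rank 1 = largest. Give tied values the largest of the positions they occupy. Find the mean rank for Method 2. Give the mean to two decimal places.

Sorted (descending): 889, 747, 701, 688, 688, 578, 421, 356, 350, 299, 274, 251
The 2 values of 688 occupy positions 4–5 → each gets rank 5.
Method 2 values → pooled ranks: 356→8, 350→9, 688→5, 889→1, 578→6
Mean rank = (8 + 9 + 5 + 1 + 6) / 5 = 5.80

5.80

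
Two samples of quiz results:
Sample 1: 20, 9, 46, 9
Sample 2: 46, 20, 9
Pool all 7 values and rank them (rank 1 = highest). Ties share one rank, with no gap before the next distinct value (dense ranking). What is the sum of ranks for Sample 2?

Sorted (descending): 46, 46, 20, 20, 9, 9, 9
The 2 values of 46 share dense rank 1.
The 2 values of 20 share dense rank 2.
The 3 values of 9 share dense rank 3.
Sample 2 values → pooled ranks: 46→1, 20→2, 9→3
Rank sum = 1 + 2 + 3 = 6

6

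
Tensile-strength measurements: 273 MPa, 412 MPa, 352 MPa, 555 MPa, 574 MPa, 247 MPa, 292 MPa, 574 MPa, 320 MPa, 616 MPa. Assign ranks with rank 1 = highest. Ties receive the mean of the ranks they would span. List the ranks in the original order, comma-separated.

Sorted (descending): 616, 574, 574, 555, 412, 352, 320, 292, 273, 247
The 2 values of 574 occupy positions 2–3 → average rank (2+3)/2 = 2.5.

9, 5, 6, 4, 2.5, 10, 8, 2.5, 7, 1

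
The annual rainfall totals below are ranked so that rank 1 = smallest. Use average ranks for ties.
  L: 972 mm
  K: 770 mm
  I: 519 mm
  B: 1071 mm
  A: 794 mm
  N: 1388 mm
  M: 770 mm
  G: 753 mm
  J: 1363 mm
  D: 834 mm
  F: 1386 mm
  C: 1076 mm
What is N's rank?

Sorted (ascending): 519, 753, 770, 770, 794, 834, 972, 1071, 1076, 1363, 1386, 1388
The 2 values of 770 occupy positions 3–4 → average rank (3+4)/2 = 3.5.
N has value 1388 mm → rank 12.

12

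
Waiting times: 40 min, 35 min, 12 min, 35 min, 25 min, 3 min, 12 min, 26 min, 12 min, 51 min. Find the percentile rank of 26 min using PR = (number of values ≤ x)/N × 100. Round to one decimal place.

60.0

N = 10.
Strictly below 26: 5. Equal to 26: 1.
PR = 6/10 × 100 = 60.0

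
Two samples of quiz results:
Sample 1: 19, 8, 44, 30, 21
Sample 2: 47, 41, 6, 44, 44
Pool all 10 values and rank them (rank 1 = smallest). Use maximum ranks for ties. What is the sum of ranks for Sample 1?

Sorted (ascending): 6, 8, 19, 21, 30, 41, 44, 44, 44, 47
The 3 values of 44 occupy positions 7–9 → each gets rank 9.
Sample 1 values → pooled ranks: 19→3, 8→2, 44→9, 30→5, 21→4
Rank sum = 3 + 2 + 9 + 5 + 4 = 23

23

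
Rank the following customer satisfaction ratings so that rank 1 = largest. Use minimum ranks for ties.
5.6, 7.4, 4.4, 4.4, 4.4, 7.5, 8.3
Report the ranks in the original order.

Sorted (descending): 8.3, 7.5, 7.4, 5.6, 4.4, 4.4, 4.4
The 3 values of 4.4 occupy positions 5–7 → each gets rank 5.

4, 3, 5, 5, 5, 2, 1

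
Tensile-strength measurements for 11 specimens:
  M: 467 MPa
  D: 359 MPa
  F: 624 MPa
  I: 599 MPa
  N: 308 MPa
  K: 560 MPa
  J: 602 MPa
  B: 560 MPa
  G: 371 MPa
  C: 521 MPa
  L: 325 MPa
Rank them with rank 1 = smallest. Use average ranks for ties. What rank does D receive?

Sorted (ascending): 308, 325, 359, 371, 467, 521, 560, 560, 599, 602, 624
The 2 values of 560 occupy positions 7–8 → average rank (7+8)/2 = 7.5.
D has value 359 MPa → rank 3.

3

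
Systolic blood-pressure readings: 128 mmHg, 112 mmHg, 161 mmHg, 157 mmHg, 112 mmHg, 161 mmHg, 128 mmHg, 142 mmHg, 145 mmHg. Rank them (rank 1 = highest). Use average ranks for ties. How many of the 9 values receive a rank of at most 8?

7

Sorted (descending): 161, 161, 157, 145, 142, 128, 128, 112, 112
The 2 values of 161 occupy positions 1–2 → average rank (1+2)/2 = 1.5.
The 2 values of 128 occupy positions 6–7 → average rank (6+7)/2 = 6.5.
The 2 values of 112 occupy positions 8–9 → average rank (8+9)/2 = 8.5.
Ranks ≤ 8: {1.5, 1.5, 3, 4, 5, 6.5, 6.5} → 7 values.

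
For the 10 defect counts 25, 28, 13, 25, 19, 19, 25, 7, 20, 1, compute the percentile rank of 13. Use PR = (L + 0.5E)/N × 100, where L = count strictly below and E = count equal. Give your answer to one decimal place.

N = 10.
Strictly below 13: 2. Equal to 13: 1.
PR = (2 + 0.5·1)/10 × 100 = 25.0

25.0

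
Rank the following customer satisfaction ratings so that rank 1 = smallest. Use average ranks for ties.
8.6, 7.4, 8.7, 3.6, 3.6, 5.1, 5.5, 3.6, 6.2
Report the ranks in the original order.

Sorted (ascending): 3.6, 3.6, 3.6, 5.1, 5.5, 6.2, 7.4, 8.6, 8.7
The 3 values of 3.6 occupy positions 1–3 → average rank 2.

8, 7, 9, 2, 2, 4, 5, 2, 6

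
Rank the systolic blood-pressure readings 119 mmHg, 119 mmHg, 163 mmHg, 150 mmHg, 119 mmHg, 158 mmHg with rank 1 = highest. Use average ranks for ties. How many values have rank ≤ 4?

3

Sorted (descending): 163, 158, 150, 119, 119, 119
The 3 values of 119 occupy positions 4–6 → average rank 5.
Ranks ≤ 4: {1, 2, 3} → 3 values.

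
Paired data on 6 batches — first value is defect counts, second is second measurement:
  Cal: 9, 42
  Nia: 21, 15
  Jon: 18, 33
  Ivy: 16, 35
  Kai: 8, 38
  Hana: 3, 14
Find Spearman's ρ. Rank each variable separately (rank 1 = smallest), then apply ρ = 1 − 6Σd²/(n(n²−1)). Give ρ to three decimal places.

Ranks of variable 1: 3, 6, 5, 4, 2, 1
Ranks of variable 2: 6, 2, 3, 4, 5, 1
d = r₁ − r₂: -3, 4, 2, 0, -3, 0
d²: 9, 16, 4, 0, 9, 0; Σd² = 38
ρ = 1 − 6·38/(6·35) = 1 − 228/210 = -0.086

-0.086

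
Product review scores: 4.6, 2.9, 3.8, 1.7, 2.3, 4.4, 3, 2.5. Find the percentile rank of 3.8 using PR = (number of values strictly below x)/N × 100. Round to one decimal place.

62.5

N = 8.
Strictly below 3.8: 5. Equal to 3.8: 1.
PR = 5/8 × 100 = 62.5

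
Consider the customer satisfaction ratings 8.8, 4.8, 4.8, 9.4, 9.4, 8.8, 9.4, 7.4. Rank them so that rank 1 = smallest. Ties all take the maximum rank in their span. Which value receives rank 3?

7.4

Sorted (ascending): 4.8, 4.8, 7.4, 8.8, 8.8, 9.4, 9.4, 9.4
The 2 values of 4.8 occupy positions 1–2 → each gets rank 2.
The 2 values of 8.8 occupy positions 4–5 → each gets rank 5.
The 3 values of 9.4 occupy positions 6–8 → each gets rank 8.
Rank 3 → value 7.4.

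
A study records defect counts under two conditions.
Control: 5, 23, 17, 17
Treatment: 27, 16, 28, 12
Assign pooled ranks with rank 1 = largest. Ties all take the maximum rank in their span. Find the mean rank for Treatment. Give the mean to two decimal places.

4.00

Sorted (descending): 28, 27, 23, 17, 17, 16, 12, 5
The 2 values of 17 occupy positions 4–5 → each gets rank 5.
Treatment values → pooled ranks: 27→2, 16→6, 28→1, 12→7
Mean rank = (2 + 6 + 1 + 7) / 4 = 4.00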